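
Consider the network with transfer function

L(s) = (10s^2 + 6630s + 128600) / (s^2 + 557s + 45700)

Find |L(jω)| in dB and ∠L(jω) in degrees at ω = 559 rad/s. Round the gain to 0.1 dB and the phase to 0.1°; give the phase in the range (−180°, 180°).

21.3 dB, -1.6°

Substitute s = j559:
Numerator: 10(j559)^2 + 6630(j559) + 128600 = -2996210 + j3706170
Denominator: (j559)^2 + 557(j559) + 45700 = -266781 + j311363
|N| = √(2996210² + 3706170²) ≈ 4.7658e+06, ∠N ≈ 128.95°
|D| = √(266781² + 311363²) ≈ 4.1002e+05, ∠D ≈ 130.59°
|L| = 4.7658e+06 / 4.1002e+05 ≈ 11.623
Gain = 20 log₁₀(11.623) ≈ 21.31 dB
∠L = 128.95° − 130.59° = -1.64°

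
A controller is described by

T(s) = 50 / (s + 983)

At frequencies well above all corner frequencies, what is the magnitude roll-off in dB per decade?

-20 dB/decade

Each pole contributes −20 dB/decade at high frequency; each zero contributes +20 dB/decade.
Net: 0 zero(s) − 1 pole(s) → -20 dB/decade.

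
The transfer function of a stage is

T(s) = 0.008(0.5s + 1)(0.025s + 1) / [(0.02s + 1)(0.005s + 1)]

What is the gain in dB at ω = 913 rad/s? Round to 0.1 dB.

At ω = 913 rad/s:
zero (1 + j913·0.5) = 1 + j456.5 → |·| ≈ 456.5, ∠ ≈ 89.87°
zero (1 + j913·0.025) = 1 + j22.825 → |·| ≈ 22.847, ∠ ≈ 87.49°
pole (1 + j913·0.02) = 1 + j18.26 → |·| ≈ 18.287, ∠ ≈ 86.87°
pole (1 + j913·0.005) = 1 + j4.565 → |·| ≈ 4.6732, ∠ ≈ 77.64°
|T| = 0.008 · 456.5 · 22.847 / (18.287 · 4.6732) ≈ 0.97634
Gain = 20 log₁₀(0.97634) ≈ -0.21 dB

-0.2 dB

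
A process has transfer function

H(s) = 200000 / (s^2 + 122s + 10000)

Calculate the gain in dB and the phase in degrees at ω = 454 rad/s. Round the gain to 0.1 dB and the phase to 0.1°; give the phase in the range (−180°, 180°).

At s = jω = j454:
quadratic: (j454)² + 122·j454 + 10000 = -196116 + j55388 → |·| ≈ 2.0379e+05, ∠ ≈ 164.23°
|H| = 200000 / 2.0379e+05 ≈ 0.9814
Gain = 20 log₁₀(0.9814) ≈ -0.16 dB
∠H = 0.00° − 164.23° = -164.23°

-0.2 dB, -164.2°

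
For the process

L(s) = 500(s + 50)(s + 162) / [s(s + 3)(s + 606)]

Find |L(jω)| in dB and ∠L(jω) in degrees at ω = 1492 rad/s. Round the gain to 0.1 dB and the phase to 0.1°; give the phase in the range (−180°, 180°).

At s = jω = j1492:
zero (s+50): 50 + j1492 → |·| = √(50²+1492²) = √2228564 ≈ 1492.8, ∠ = arctan(1492/50) ≈ 88.08°
zero (s+162): 162 + j1492 → |·| = √(162²+1492²) = √2252308 ≈ 1500.8, ∠ = arctan(1492/162) ≈ 83.80°
pole (s+3): 3 + j1492 → |·| = √(3²+1492²) = √2226073 ≈ 1492, ∠ = arctan(1492/3) ≈ 89.88°
pole (s+606): 606 + j1492 → |·| = √(606²+1492²) = √2593300 ≈ 1610.4, ∠ = arctan(1492/606) ≈ 67.89°
pole at origin: |s| = 1492, ∠ = 90.00° (in denominator)
|L| = 500 · 2.2404e+06 / 3.5849e+09 ≈ 0.31248
Gain = 20 log₁₀(0.31248) ≈ -10.10 dB
∠L = 171.88° − 247.77° = -75.89°

-10.1 dB, -75.9°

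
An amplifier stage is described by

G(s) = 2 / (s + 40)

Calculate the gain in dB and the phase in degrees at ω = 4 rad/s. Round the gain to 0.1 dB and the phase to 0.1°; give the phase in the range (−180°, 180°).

-26.1 dB, -5.7°

Substitute s = j4:
Numerator: 2 = 2 + j0
Denominator: (j4) + 40 = 40 + j4
|N| = √(2² + 0²) ≈ 2, ∠N ≈ 0.00°
|D| = √(40² + 4²) ≈ 40.2, ∠D ≈ 5.71°
|G| = 2 / 40.2 ≈ 0.049751
Gain = 20 log₁₀(0.049751) ≈ -26.06 dB
∠G = 0.00° − 5.71° = -5.71°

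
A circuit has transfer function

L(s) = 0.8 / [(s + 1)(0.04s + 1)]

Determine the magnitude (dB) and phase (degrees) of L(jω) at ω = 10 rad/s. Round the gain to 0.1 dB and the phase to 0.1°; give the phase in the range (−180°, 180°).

At ω = 10 rad/s:
pole (1 + j10·1) = 1 + j10 → |·| ≈ 10.05, ∠ ≈ 84.29°
pole (1 + j10·0.04) = 1 + j0.4 → |·| ≈ 1.077, ∠ ≈ 21.80°
|L| = 0.8 · 1 / (10.05 · 1.077) ≈ 0.073911
Gain = 20 log₁₀(0.073911) ≈ -22.63 dB
∠L = (0°) − (84.29° + 21.80°) = -106.09°

-22.6 dB, -106.1°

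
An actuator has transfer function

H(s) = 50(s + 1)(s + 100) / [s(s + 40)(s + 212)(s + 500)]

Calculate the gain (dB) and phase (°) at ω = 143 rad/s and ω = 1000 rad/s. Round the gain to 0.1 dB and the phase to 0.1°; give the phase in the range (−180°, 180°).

At s = jω = j143:
zero (s+1): 1 + j143 → |·| = √(1²+143²) = √20450 ≈ 143, ∠ = arctan(143/1) ≈ 89.60°
zero (s+100): 100 + j143 → |·| = √(100²+143²) = √30449 ≈ 174.5, ∠ = arctan(143/100) ≈ 55.03°
pole (s+40): 40 + j143 → |·| = √(40²+143²) = √22049 ≈ 148.49, ∠ = arctan(143/40) ≈ 74.37°
pole (s+212): 212 + j143 → |·| = √(212²+143²) = √65393 ≈ 255.72, ∠ = arctan(143/212) ≈ 34.00°
pole (s+500): 500 + j143 → |·| = √(500²+143²) = √270449 ≈ 520.05, ∠ = arctan(143/500) ≈ 15.96°
pole at origin: |s| = 143, ∠ = 90.00° (in denominator)
|H| = 50 · 24954 / 2.8239e+09 ≈ 0.00044184
Gain = 20 log₁₀(0.00044184) ≈ -67.09 dB
∠H = 144.63° − 214.33° = -69.70°

At s = jω = j1000:
zero (s+1): 1 + j1000 → |·| = √(1²+1000²) = √1000001 ≈ 1000, ∠ = arctan(1000/1) ≈ 89.94°
zero (s+100): 100 + j1000 → |·| = √(100²+1000²) = √1010000 ≈ 1005, ∠ = arctan(1000/100) ≈ 84.29°
pole (s+40): 40 + j1000 → |·| = √(40²+1000²) = √1001600 ≈ 1000.8, ∠ = arctan(1000/40) ≈ 87.71°
pole (s+212): 212 + j1000 → |·| = √(212²+1000²) = √1044944 ≈ 1022.2, ∠ = arctan(1000/212) ≈ 78.03°
pole (s+500): 500 + j1000 → |·| = √(500²+1000²) = √1250000 ≈ 1118, ∠ = arctan(1000/500) ≈ 63.43°
pole at origin: |s| = 1000, ∠ = 90.00° (in denominator)
|H| = 50 · 1.005e+06 / 1.1437e+12 ≈ 4.3936e-05
Gain = 20 log₁₀(4.3936e-05) ≈ -87.14 dB
∠H = 174.23° − 319.17° = -144.94°

ω = 143: -67.1 dB, -69.7°; ω = 1000: -87.1 dB, -144.9°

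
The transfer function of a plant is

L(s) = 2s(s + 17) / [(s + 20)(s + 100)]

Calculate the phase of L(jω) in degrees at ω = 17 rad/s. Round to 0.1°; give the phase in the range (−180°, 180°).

85.0°

At s = jω = j17:
zero (s+17): 17 + j17 → |·| = √(17²+17²) = √578 ≈ 24.042, ∠ = arctan(17/17) ≈ 45.00°
zero at origin: s = j17 → |·| = 17, ∠ = 90.00°
pole (s+20): 20 + j17 → |·| = √(20²+17²) = √689 ≈ 26.249, ∠ = arctan(17/20) ≈ 40.36°
pole (s+100): 100 + j17 → |·| = √(100²+17²) = √10289 ≈ 101.43, ∠ = arctan(17/100) ≈ 9.65°
∠L = 135.00° − 50.01° = 84.99°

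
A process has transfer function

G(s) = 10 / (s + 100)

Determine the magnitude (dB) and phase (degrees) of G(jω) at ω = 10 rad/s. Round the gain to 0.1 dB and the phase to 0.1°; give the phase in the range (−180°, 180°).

-20.0 dB, -5.7°

At s = jω = j10:
pole (s+100): 100 + j10 → |·| = √(100²+10²) = √10100 ≈ 100.5, ∠ = arctan(10/100) ≈ 5.71°
|G| = 10 / 100.5 ≈ 0.099502
Gain = 20 log₁₀(0.099502) ≈ -20.04 dB
∠G = 0.00° − 5.71° = -5.71°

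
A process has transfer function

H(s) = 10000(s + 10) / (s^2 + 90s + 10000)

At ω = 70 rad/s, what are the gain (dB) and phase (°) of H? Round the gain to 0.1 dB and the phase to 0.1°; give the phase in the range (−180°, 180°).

At s = jω = j70:
zero (s+10): 10 + j70 → |·| = √(10²+70²) = √5000 ≈ 70.711, ∠ = arctan(70/10) ≈ 81.87°
quadratic: (j70)² + 90·j70 + 10000 = 5100 + j6300 → |·| ≈ 8105.6, ∠ ≈ 51.01°
|H| = 10000 · 70.711 / 8105.6 ≈ 87.237
Gain = 20 log₁₀(87.237) ≈ 38.81 dB
∠H = 81.87° − 51.01° = 30.86°

38.8 dB, 30.9°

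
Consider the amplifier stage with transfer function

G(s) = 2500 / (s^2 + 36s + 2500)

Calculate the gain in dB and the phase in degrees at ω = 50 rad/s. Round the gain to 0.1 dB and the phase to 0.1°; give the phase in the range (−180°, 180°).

At s = jω = j50:
quadratic: (j50)² + 36·j50 + 2500 = 0 + j1800 → |·| ≈ 1800, ∠ ≈ 90.00°
|G| = 2500 / 1800 ≈ 1.3889
Gain = 20 log₁₀(1.3889) ≈ 2.85 dB
∠G = 0.00° − 90.00° = -90.00°

2.9 dB, -90.0°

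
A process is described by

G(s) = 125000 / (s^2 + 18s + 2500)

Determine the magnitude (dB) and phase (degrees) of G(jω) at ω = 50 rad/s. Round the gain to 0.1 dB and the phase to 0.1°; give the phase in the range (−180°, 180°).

At s = jω = j50:
quadratic: (j50)² + 18·j50 + 2500 = 0 + j900 → |·| ≈ 900, ∠ ≈ 90.00°
|G| = 125000 / 900 ≈ 138.89
Gain = 20 log₁₀(138.89) ≈ 42.85 dB
∠G = 0.00° − 90.00° = -90.00°

42.9 dB, -90.0°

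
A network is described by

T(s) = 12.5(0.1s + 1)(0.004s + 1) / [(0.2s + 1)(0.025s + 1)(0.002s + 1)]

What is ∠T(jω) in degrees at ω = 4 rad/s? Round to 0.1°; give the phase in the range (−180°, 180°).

-22.1°

At ω = 4 rad/s:
zero (1 + j4·0.1) = 1 + j0.4 → |·| ≈ 1.077, ∠ ≈ 21.80°
zero (1 + j4·0.004) = 1 + j0.016 → |·| ≈ 1.0001, ∠ ≈ 0.92°
pole (1 + j4·0.2) = 1 + j0.8 → |·| ≈ 1.2806, ∠ ≈ 38.66°
pole (1 + j4·0.025) = 1 + j0.1 → |·| ≈ 1.005, ∠ ≈ 5.71°
pole (1 + j4·0.002) = 1 + j0.008 → |·| ≈ 1, ∠ ≈ 0.46°
∠T = (21.80° + 0.92°) − (38.66° + 5.71° + 0.46°) = -22.11°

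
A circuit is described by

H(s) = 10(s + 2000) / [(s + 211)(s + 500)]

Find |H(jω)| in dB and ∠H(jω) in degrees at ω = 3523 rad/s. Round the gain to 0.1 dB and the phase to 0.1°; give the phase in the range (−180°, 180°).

-49.8 dB, -108.1°

At s = jω = j3523:
zero (s+2000): 2000 + j3523 → |·| = √(2000²+3523²) = √16411529 ≈ 4051.1, ∠ = arctan(3523/2000) ≈ 60.42°
pole (s+211): 211 + j3523 → |·| = √(211²+3523²) = √12456050 ≈ 3529.3, ∠ = arctan(3523/211) ≈ 86.57°
pole (s+500): 500 + j3523 → |·| = √(500²+3523²) = √12661529 ≈ 3558.3, ∠ = arctan(3523/500) ≈ 81.92°
|H| = 10 · 4051.1 / 1.2558e+07 ≈ 0.0032259
Gain = 20 log₁₀(0.0032259) ≈ -49.83 dB
∠H = 60.42° − 168.49° = -108.07°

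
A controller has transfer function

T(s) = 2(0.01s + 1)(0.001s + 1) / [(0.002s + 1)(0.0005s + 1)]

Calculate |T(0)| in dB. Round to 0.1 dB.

T(0) = 2 · 1 / 1 = 2
20 log₁₀(2) ≈ 6.02 dB

6.0 dB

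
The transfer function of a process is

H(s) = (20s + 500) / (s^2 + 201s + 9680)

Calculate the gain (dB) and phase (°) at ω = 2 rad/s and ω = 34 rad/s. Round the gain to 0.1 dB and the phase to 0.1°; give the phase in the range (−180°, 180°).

Substitute s = j2:
Numerator: 20(j2) + 500 = 500 + j40
Denominator: (j2)^2 + 201(j2) + 9680 = 9676 + j402
|N| = √(500² + 40²) ≈ 501.6, ∠N ≈ 4.57°
|D| = √(9676² + 402²) ≈ 9684.3, ∠D ≈ 2.38°
|H| = 501.6 / 9684.3 ≈ 0.051795
Gain = 20 log₁₀(0.051795) ≈ -25.71 dB
∠H = 4.57° − 2.38° = 2.19°

Substitute s = j34:
Numerator: 20(j34) + 500 = 500 + j680
Denominator: (j34)^2 + 201(j34) + 9680 = 8524 + j6834
|N| = √(500² + 680²) ≈ 844.04, ∠N ≈ 53.67°
|D| = √(8524² + 6834²) ≈ 10925, ∠D ≈ 38.72°
|H| = 844.04 / 10925 ≈ 0.077258
Gain = 20 log₁₀(0.077258) ≈ -22.24 dB
∠H = 53.67° − 38.72° = 14.95°

ω = 2: -25.7 dB, 2.2°; ω = 34: -22.2 dB, 15.0°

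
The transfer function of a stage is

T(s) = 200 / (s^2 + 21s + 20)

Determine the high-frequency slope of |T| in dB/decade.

Each pole contributes −20 dB/decade at high frequency; each zero contributes +20 dB/decade.
Net: 0 zero(s) − 2 pole(s) → -40 dB/decade.

-40 dB/decade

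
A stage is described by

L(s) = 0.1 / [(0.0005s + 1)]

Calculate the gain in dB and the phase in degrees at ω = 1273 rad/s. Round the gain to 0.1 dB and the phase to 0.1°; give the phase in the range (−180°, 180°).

At ω = 1273 rad/s:
pole (1 + j1273·0.0005) = 1 + j0.6365 → |·| ≈ 1.1854, ∠ ≈ 32.48°
|L| = 0.1 · 1 / (1.1854) ≈ 0.08436
Gain = 20 log₁₀(0.08436) ≈ -21.48 dB
∠L = (0°) − (32.48°) = -32.48°

-21.5 dB, -32.5°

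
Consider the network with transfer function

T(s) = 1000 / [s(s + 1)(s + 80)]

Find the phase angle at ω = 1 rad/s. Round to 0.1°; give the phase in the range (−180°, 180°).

At s = jω = j1:
pole (s+1): 1 + j1 → |·| = √(1²+1²) = √2 ≈ 1.4142, ∠ = arctan(1/1) ≈ 45.00°
pole (s+80): 80 + j1 → |·| = √(80²+1²) = √6401 ≈ 80.006, ∠ = arctan(1/80) ≈ 0.72°
pole at origin: |s| = 1, ∠ = 90.00° (in denominator)
∠T = 0.00° − 135.72° = -135.72°

-135.7°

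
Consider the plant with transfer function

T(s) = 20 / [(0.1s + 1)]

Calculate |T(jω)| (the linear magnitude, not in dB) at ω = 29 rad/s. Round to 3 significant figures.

6.52

At ω = 29 rad/s:
pole (1 + j29·0.1) = 1 + j2.9 → |·| ≈ 3.0676, ∠ ≈ 70.97°
|T| = 20 · 1 / (3.0676) ≈ 6.5198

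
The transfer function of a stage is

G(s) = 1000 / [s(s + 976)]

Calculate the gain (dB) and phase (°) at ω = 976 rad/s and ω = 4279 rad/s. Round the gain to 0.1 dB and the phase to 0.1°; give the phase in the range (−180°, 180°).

At s = jω = j976:
pole (s+976): 976 + j976 → |·| = √(976²+976²) = √1905152 ≈ 1380.3, ∠ = arctan(976/976) ≈ 45.00°
pole at origin: |s| = 976, ∠ = 90.00° (in denominator)
|G| = 1000 / 1.3472e+06 ≈ 0.00074228
Gain = 20 log₁₀(0.00074228) ≈ -62.59 dB
∠G = 0.00° − 135.00° = -135.00°

At s = jω = j4279:
pole (s+976): 976 + j4279 → |·| = √(976²+4279²) = √19262417 ≈ 4388.9, ∠ = arctan(4279/976) ≈ 77.15°
pole at origin: |s| = 4279, ∠ = 90.00° (in denominator)
|G| = 1000 / 1.878e+07 ≈ 5.3248e-05
Gain = 20 log₁₀(5.3248e-05) ≈ -85.47 dB
∠G = 0.00° − 167.15° = -167.15°

ω = 976: -62.6 dB, -135.0°; ω = 4279: -85.5 dB, -167.2°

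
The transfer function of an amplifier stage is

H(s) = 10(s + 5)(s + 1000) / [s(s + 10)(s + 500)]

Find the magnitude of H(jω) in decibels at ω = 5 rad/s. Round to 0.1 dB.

8.1 dB

At s = jω = j5:
zero (s+5): 5 + j5 → |·| = √(5²+5²) = √50 ≈ 7.0711, ∠ = arctan(5/5) ≈ 45.00°
zero (s+1000): 1000 + j5 → |·| = √(1000²+5²) = √1000025 ≈ 1000, ∠ = arctan(5/1000) ≈ 0.29°
pole (s+10): 10 + j5 → |·| = √(10²+5²) = √125 ≈ 11.18, ∠ = arctan(5/10) ≈ 26.57°
pole (s+500): 500 + j5 → |·| = √(500²+5²) = √250025 ≈ 500.02, ∠ = arctan(5/500) ≈ 0.57°
pole at origin: |s| = 5, ∠ = 90.00° (in denominator)
|H| = 10 · 7071.1 / 27951 ≈ 2.5298
Gain = 20 log₁₀(2.5298) ≈ 8.06 dB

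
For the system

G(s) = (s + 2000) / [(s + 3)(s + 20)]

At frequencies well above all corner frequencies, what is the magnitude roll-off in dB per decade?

-20 dB/decade

Each pole contributes −20 dB/decade at high frequency; each zero contributes +20 dB/decade.
Net: 1 zero(s) − 2 pole(s) → -20 dB/decade.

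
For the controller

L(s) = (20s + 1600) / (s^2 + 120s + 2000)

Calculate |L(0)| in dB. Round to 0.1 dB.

L(0) = 1600 / 2000 = 0.8
20 log₁₀(0.8) ≈ -1.94 dB

-1.9 dB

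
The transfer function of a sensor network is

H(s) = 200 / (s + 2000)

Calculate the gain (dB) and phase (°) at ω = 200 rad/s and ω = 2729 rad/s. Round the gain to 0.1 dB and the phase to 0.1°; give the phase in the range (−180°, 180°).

Substitute s = j200:
Numerator: 200 = 200 + j0
Denominator: (j200) + 2000 = 2000 + j200
|N| = √(200² + 0²) ≈ 200, ∠N ≈ 0.00°
|D| = √(2000² + 200²) ≈ 2010, ∠D ≈ 5.71°
|H| = 200 / 2010 ≈ 0.099502
Gain = 20 log₁₀(0.099502) ≈ -20.04 dB
∠H = 0.00° − 5.71° = -5.71°

Substitute s = j2729:
Numerator: 200 = 200 + j0
Denominator: (j2729) + 2000 = 2000 + j2729
|N| = √(200² + 0²) ≈ 200, ∠N ≈ 0.00°
|D| = √(2000² + 2729²) ≈ 3383.4, ∠D ≈ 53.76°
|H| = 200 / 3383.4 ≈ 0.059112
Gain = 20 log₁₀(0.059112) ≈ -24.57 dB
∠H = 0.00° − 53.76° = -53.76°

ω = 200: -20.0 dB, -5.7°; ω = 2729: -24.6 dB, -53.8°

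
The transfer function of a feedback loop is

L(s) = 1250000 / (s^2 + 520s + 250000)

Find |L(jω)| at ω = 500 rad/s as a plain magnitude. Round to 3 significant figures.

4.81

At s = jω = j500:
quadratic: (j500)² + 520·j500 + 250000 = 0 + j260000 → |·| ≈ 2.6e+05, ∠ ≈ 90.00°
|L| = 1250000 / 2.6e+05 ≈ 4.8077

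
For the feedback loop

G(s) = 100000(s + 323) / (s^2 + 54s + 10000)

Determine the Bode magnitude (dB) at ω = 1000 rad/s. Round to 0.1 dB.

At s = jω = j1000:
zero (s+323): 323 + j1000 → |·| = √(323²+1000²) = √1104329 ≈ 1050.9, ∠ = arctan(1000/323) ≈ 72.10°
quadratic: (j1000)² + 54·j1000 + 10000 = -990000 + j54000 → |·| ≈ 9.9147e+05, ∠ ≈ 176.88°
|G| = 100000 · 1050.9 / 9.9147e+05 ≈ 105.99
Gain = 20 log₁₀(105.99) ≈ 40.51 dB

40.5 dB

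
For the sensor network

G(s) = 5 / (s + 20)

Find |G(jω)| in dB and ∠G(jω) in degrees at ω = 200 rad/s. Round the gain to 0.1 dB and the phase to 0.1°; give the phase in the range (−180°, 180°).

Substitute s = j200:
Numerator: 5 = 5 + j0
Denominator: (j200) + 20 = 20 + j200
|N| = √(5² + 0²) ≈ 5, ∠N ≈ 0.00°
|D| = √(20² + 200²) ≈ 201, ∠D ≈ 84.29°
|G| = 5 / 201 ≈ 0.024876
Gain = 20 log₁₀(0.024876) ≈ -32.08 dB
∠G = 0.00° − 84.29° = -84.29°

-32.1 dB, -84.3°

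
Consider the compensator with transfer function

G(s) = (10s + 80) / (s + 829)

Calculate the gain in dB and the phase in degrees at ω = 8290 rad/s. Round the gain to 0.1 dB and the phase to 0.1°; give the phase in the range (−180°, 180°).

Substitute s = j8290:
Numerator: 10(j8290) + 80 = 80 + j82900
Denominator: (j8290) + 829 = 829 + j8290
|N| = √(80² + 82900²) ≈ 82900, ∠N ≈ 89.94°
|D| = √(829² + 8290²) ≈ 8331.3, ∠D ≈ 84.29°
|G| = 82900 / 8331.3 ≈ 9.9504
Gain = 20 log₁₀(9.9504) ≈ 19.96 dB
∠G = 89.94° − 84.29° = 5.65°

20.0 dB, 5.7°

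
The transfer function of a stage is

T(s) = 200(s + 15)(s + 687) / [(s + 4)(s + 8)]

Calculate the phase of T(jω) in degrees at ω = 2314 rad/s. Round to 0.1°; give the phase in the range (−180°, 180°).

-16.6°

At s = jω = j2314:
zero (s+15): 15 + j2314 → |·| = √(15²+2314²) = √5354821 ≈ 2314, ∠ = arctan(2314/15) ≈ 89.63°
zero (s+687): 687 + j2314 → |·| = √(687²+2314²) = √5826565 ≈ 2413.8, ∠ = arctan(2314/687) ≈ 73.46°
pole (s+4): 4 + j2314 → |·| = √(4²+2314²) = √5354612 ≈ 2314, ∠ = arctan(2314/4) ≈ 89.90°
pole (s+8): 8 + j2314 → |·| = √(8²+2314²) = √5354660 ≈ 2314, ∠ = arctan(2314/8) ≈ 89.80°
∠T = 163.09° − 179.70° = -16.61°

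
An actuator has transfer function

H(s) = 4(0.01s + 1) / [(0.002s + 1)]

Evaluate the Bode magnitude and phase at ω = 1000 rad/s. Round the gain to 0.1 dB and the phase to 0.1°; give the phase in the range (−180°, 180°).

At ω = 1000 rad/s:
zero (1 + j1000·0.01) = 1 + j10 → |·| ≈ 10.05, ∠ ≈ 84.29°
pole (1 + j1000·0.002) = 1 + j2 → |·| ≈ 2.2361, ∠ ≈ 63.43°
|H| = 4 · 10.05 / (2.2361) ≈ 17.978
Gain = 20 log₁₀(17.978) ≈ 25.09 dB
∠H = (84.29°) − (63.43°) = 20.86°

25.1 dB, 20.9°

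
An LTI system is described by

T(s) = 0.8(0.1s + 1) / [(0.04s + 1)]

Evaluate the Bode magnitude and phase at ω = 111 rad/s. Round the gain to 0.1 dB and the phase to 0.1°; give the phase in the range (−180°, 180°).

5.8 dB, 7.5°

At ω = 111 rad/s:
zero (1 + j111·0.1) = 1 + j11.1 → |·| ≈ 11.145, ∠ ≈ 84.85°
pole (1 + j111·0.04) = 1 + j4.44 → |·| ≈ 4.5512, ∠ ≈ 77.31°
|T| = 0.8 · 11.145 / (4.5512) ≈ 1.959
Gain = 20 log₁₀(1.959) ≈ 5.84 dB
∠T = (84.85°) − (77.31°) = 7.54°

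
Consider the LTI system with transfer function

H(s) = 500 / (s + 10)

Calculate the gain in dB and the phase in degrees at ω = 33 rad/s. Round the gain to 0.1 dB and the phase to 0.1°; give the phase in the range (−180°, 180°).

Substitute s = j33:
Numerator: 500 = 500 + j0
Denominator: (j33) + 10 = 10 + j33
|N| = √(500² + 0²) ≈ 500, ∠N ≈ 0.00°
|D| = √(10² + 33²) ≈ 34.482, ∠D ≈ 73.14°
|H| = 500 / 34.482 ≈ 14.5
Gain = 20 log₁₀(14.5) ≈ 23.23 dB
∠H = 0.00° − 73.14° = -73.14°

23.2 dB, -73.1°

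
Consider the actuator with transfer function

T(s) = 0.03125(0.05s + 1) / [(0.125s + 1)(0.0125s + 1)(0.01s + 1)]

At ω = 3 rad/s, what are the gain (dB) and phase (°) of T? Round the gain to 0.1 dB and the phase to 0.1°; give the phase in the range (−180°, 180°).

At ω = 3 rad/s:
zero (1 + j3·0.05) = 1 + j0.15 → |·| ≈ 1.0112, ∠ ≈ 8.53°
pole (1 + j3·0.125) = 1 + j0.375 → |·| ≈ 1.068, ∠ ≈ 20.56°
pole (1 + j3·0.0125) = 1 + j0.0375 → |·| ≈ 1.0007, ∠ ≈ 2.15°
pole (1 + j3·0.01) = 1 + j0.03 → |·| ≈ 1.0004, ∠ ≈ 1.72°
|T| = 0.03125 · 1.0112 / (1.068 · 1.0007 · 1.0004) ≈ 0.029555
Gain = 20 log₁₀(0.029555) ≈ -30.59 dB
∠T = (8.53°) − (20.56° + 2.15° + 1.72°) = -15.90°

-30.6 dB, -15.9°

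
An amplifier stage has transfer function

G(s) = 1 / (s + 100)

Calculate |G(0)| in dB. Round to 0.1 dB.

-40.0 dB

G(0) = 1 / 100 = 0.01
20 log₁₀(0.01) ≈ -40.00 dB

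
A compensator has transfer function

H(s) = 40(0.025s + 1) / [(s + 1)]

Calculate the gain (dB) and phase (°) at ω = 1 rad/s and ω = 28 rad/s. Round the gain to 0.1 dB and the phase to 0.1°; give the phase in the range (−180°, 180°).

At ω = 1 rad/s:
zero (1 + j1·0.025) = 1 + j0.025 → |·| ≈ 1.0003, ∠ ≈ 1.43°
pole (1 + j1·1) = 1 + j1 → |·| ≈ 1.4142, ∠ ≈ 45.00°
|H| = 40 · 1.0003 / (1.4142) ≈ 28.293
Gain = 20 log₁₀(28.293) ≈ 29.03 dB
∠H = (1.43°) − (45.00°) = -43.57°

At ω = 28 rad/s:
zero (1 + j28·0.025) = 1 + j0.7 → |·| ≈ 1.2207, ∠ ≈ 34.99°
pole (1 + j28·1) = 1 + j28 → |·| ≈ 28.018, ∠ ≈ 87.95°
|H| = 40 · 1.2207 / (28.018) ≈ 1.7427
Gain = 20 log₁₀(1.7427) ≈ 4.82 dB
∠H = (34.99°) − (87.95°) = -52.96°

ω = 1: 29.0 dB, -43.6°; ω = 28: 4.8 dB, -53.0°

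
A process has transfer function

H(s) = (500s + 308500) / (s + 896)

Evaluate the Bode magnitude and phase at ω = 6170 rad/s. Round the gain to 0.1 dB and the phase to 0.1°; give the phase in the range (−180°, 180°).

Substitute s = j6170:
Numerator: 500(j6170) + 308500 = 308500 + j3085000
Denominator: (j6170) + 896 = 896 + j6170
|N| = √(308500² + 3085000²) ≈ 3.1004e+06, ∠N ≈ 84.29°
|D| = √(896² + 6170²) ≈ 6234.7, ∠D ≈ 81.74°
|H| = 3.1004e+06 / 6234.7 ≈ 497.28
Gain = 20 log₁₀(497.28) ≈ 53.93 dB
∠H = 84.29° − 81.74° = 2.55°

53.9 dB, 2.6°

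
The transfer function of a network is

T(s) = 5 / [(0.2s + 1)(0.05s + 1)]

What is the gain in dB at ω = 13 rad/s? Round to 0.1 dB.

3.6 dB

At ω = 13 rad/s:
pole (1 + j13·0.2) = 1 + j2.6 → |·| ≈ 2.7857, ∠ ≈ 68.96°
pole (1 + j13·0.05) = 1 + j0.65 → |·| ≈ 1.1927, ∠ ≈ 33.02°
|T| = 5 · 1 / (2.7857 · 1.1927) ≈ 1.5049
Gain = 20 log₁₀(1.5049) ≈ 3.55 dB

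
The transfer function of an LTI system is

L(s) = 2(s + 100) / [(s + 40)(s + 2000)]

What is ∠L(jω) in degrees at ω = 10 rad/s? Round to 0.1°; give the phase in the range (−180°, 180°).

At s = jω = j10:
zero (s+100): 100 + j10 → |·| = √(100²+10²) = √10100 ≈ 100.5, ∠ = arctan(10/100) ≈ 5.71°
pole (s+40): 40 + j10 → |·| = √(40²+10²) = √1700 ≈ 41.231, ∠ = arctan(10/40) ≈ 14.04°
pole (s+2000): 2000 + j10 → |·| = √(2000²+10²) = √4000100 ≈ 2000, ∠ = arctan(10/2000) ≈ 0.29°
∠L = 5.71° − 14.33° = -8.62°

-8.6°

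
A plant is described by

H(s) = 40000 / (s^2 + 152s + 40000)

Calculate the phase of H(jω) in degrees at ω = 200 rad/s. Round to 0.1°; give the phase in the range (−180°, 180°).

At s = jω = j200:
quadratic: (j200)² + 152·j200 + 40000 = 0 + j30400 → |·| ≈ 30400, ∠ ≈ 90.00°
∠H = 0.00° − 90.00° = -90.00°

-90.0°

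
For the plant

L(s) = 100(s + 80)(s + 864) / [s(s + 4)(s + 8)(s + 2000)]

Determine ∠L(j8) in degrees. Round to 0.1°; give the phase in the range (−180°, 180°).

167.6°

At s = jω = j8:
zero (s+80): 80 + j8 → |·| = √(80²+8²) = √6464 ≈ 80.399, ∠ = arctan(8/80) ≈ 5.71°
zero (s+864): 864 + j8 → |·| = √(864²+8²) = √746560 ≈ 864.04, ∠ = arctan(8/864) ≈ 0.53°
pole (s+4): 4 + j8 → |·| = √(4²+8²) = √80 ≈ 8.9443, ∠ = arctan(8/4) ≈ 63.43°
pole (s+8): 8 + j8 → |·| = √(8²+8²) = √128 ≈ 11.314, ∠ = arctan(8/8) ≈ 45.00°
pole (s+2000): 2000 + j8 → |·| = √(2000²+8²) = √4000064 ≈ 2000, ∠ = arctan(8/2000) ≈ 0.23°
pole at origin: |s| = 8, ∠ = 90.00° (in denominator)
∠L = 6.24° − 198.66° = -192.42° ≡ 167.58° (principal value)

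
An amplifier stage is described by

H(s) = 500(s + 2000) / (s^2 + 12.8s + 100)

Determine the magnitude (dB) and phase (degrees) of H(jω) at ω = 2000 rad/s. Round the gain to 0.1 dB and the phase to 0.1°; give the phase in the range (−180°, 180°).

At s = jω = j2000:
zero (s+2000): 2000 + j2000 → |·| = √(2000²+2000²) = √8000000 ≈ 2828.4, ∠ = arctan(2000/2000) ≈ 45.00°
quadratic: (j2000)² + 12.8·j2000 + 100 = -3999900 + j25600 → |·| ≈ 4e+06, ∠ ≈ 179.63°
|H| = 500 · 2828.4 / 4e+06 ≈ 0.35355
Gain = 20 log₁₀(0.35355) ≈ -9.03 dB
∠H = 45.00° − 179.63° = -134.63°

-9.0 dB, -134.6°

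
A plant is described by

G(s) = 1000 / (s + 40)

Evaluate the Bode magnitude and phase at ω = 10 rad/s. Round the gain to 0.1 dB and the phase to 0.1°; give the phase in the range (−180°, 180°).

At s = jω = j10:
pole (s+40): 40 + j10 → |·| = √(40²+10²) = √1700 ≈ 41.231, ∠ = arctan(10/40) ≈ 14.04°
|G| = 1000 / 41.231 ≈ 24.254
Gain = 20 log₁₀(24.254) ≈ 27.70 dB
∠G = 0.00° − 14.04° = -14.04°

27.7 dB, -14.0°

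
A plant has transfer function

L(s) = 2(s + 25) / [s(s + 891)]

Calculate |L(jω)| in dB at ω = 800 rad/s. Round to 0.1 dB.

At s = jω = j800:
zero (s+25): 25 + j800 → |·| = √(25²+800²) = √640625 ≈ 800.39, ∠ = arctan(800/25) ≈ 88.21°
pole (s+891): 891 + j800 → |·| = √(891²+800²) = √1433881 ≈ 1197.4, ∠ = arctan(800/891) ≈ 41.92°
pole at origin: |s| = 800, ∠ = 90.00° (in denominator)
|L| = 2 · 800.39 / 9.5792e+05 ≈ 0.0016711
Gain = 20 log₁₀(0.0016711) ≈ -55.54 dB

-55.5 dB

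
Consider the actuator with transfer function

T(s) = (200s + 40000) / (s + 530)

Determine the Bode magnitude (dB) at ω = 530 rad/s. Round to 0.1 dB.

43.6 dB

Substitute s = j530:
Numerator: 200(j530) + 40000 = 40000 + j106000
Denominator: (j530) + 530 = 530 + j530
|N| = √(40000² + 106000²) ≈ 1.133e+05, ∠N ≈ 69.33°
|D| = √(530² + 530²) ≈ 749.53, ∠D ≈ 45.00°
|T| = 1.133e+05 / 749.53 ≈ 151.16
Gain = 20 log₁₀(151.16) ≈ 43.59 dB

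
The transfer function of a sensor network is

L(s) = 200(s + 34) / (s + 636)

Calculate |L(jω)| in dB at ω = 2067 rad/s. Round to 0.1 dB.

45.6 dB

At s = jω = j2067:
zero (s+34): 34 + j2067 → |·| = √(34²+2067²) = √4273645 ≈ 2067.3, ∠ = arctan(2067/34) ≈ 89.06°
pole (s+636): 636 + j2067 → |·| = √(636²+2067²) = √4676985 ≈ 2162.6, ∠ = arctan(2067/636) ≈ 72.90°
|L| = 200 · 2067.3 / 2162.6 ≈ 191.19
Gain = 20 log₁₀(191.19) ≈ 45.63 dB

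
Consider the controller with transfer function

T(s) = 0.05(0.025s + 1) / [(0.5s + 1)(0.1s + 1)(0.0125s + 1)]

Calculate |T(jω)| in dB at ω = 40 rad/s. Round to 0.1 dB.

At ω = 40 rad/s:
zero (1 + j40·0.025) = 1 + j1 → |·| ≈ 1.4142, ∠ ≈ 45.00°
pole (1 + j40·0.5) = 1 + j20 → |·| ≈ 20.025, ∠ ≈ 87.14°
pole (1 + j40·0.1) = 1 + j4 → |·| ≈ 4.1231, ∠ ≈ 75.96°
pole (1 + j40·0.0125) = 1 + j0.5 → |·| ≈ 1.118, ∠ ≈ 26.57°
|T| = 0.05 · 1.4142 / (20.025 · 4.1231 · 1.118) ≈ 0.00076602
Gain = 20 log₁₀(0.00076602) ≈ -62.32 dB

-62.3 dB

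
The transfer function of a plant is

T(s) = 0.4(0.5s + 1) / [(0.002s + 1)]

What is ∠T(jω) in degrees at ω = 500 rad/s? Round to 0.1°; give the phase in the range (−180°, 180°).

44.8°

At ω = 500 rad/s:
zero (1 + j500·0.5) = 1 + j250 → |·| ≈ 250, ∠ ≈ 89.77°
pole (1 + j500·0.002) = 1 + j1 → |·| ≈ 1.4142, ∠ ≈ 45.00°
∠T = (89.77°) − (45.00°) = 44.77°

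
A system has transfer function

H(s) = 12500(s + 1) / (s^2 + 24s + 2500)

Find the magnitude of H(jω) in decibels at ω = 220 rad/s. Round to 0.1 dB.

35.5 dB

At s = jω = j220:
zero (s+1): 1 + j220 → |·| = √(1²+220²) = √48401 ≈ 220, ∠ = arctan(220/1) ≈ 89.74°
quadratic: (j220)² + 24·j220 + 2500 = -45900 + j5280 → |·| ≈ 46203, ∠ ≈ 173.44°
|H| = 12500 · 220 / 46203 ≈ 59.52
Gain = 20 log₁₀(59.52) ≈ 35.49 dB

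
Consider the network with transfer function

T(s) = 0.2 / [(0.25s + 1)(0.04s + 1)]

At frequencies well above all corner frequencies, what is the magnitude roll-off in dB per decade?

-40 dB/decade

Each pole contributes −20 dB/decade at high frequency; each zero contributes +20 dB/decade.
Net: 0 zero(s) − 2 pole(s) → -40 dB/decade.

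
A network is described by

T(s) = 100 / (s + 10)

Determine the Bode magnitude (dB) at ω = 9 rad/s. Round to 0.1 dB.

At s = jω = j9:
pole (s+10): 10 + j9 → |·| = √(10²+9²) = √181 ≈ 13.454, ∠ = arctan(9/10) ≈ 41.99°
|T| = 100 / 13.454 ≈ 7.4327
Gain = 20 log₁₀(7.4327) ≈ 17.42 dB

17.4 dB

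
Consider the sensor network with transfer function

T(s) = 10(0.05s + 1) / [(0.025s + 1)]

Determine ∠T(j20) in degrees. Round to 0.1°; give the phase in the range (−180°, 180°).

18.4°

At ω = 20 rad/s:
zero (1 + j20·0.05) = 1 + j1 → |·| ≈ 1.4142, ∠ ≈ 45.00°
pole (1 + j20·0.025) = 1 + j0.5 → |·| ≈ 1.118, ∠ ≈ 26.57°
∠T = (45.00°) − (26.57°) = 18.43°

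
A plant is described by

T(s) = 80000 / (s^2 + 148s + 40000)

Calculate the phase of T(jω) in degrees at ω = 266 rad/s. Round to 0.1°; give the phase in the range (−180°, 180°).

-128.0°

At s = jω = j266:
quadratic: (j266)² + 148·j266 + 40000 = -30756 + j39368 → |·| ≈ 49958, ∠ ≈ 128.00°
∠T = 0.00° − 128.00° = -128.00°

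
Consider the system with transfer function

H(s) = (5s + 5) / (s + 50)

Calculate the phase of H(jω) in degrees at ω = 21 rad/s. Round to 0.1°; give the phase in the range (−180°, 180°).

Substitute s = j21:
Numerator: 5(j21) + 5 = 5 + j105
Denominator: (j21) + 50 = 50 + j21
|N| = √(5² + 105²) ≈ 105.12, ∠N ≈ 87.27°
|D| = √(50² + 21²) ≈ 54.231, ∠D ≈ 22.78°
∠H = 87.27° − 22.78° = 64.49°

64.5°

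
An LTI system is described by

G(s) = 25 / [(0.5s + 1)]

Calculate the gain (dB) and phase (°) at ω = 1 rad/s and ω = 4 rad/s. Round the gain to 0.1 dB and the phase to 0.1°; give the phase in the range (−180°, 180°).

ω = 1: 27.0 dB, -26.6°; ω = 4: 21.0 dB, -63.4°

At ω = 1 rad/s:
pole (1 + j1·0.5) = 1 + j0.5 → |·| ≈ 1.118, ∠ ≈ 26.57°
|G| = 25 · 1 / (1.118) ≈ 22.361
Gain = 20 log₁₀(22.361) ≈ 26.99 dB
∠G = (0°) − (26.57°) = -26.57°

At ω = 4 rad/s:
pole (1 + j4·0.5) = 1 + j2 → |·| ≈ 2.2361, ∠ ≈ 63.43°
|G| = 25 · 1 / (2.2361) ≈ 11.18
Gain = 20 log₁₀(11.18) ≈ 20.97 dB
∠G = (0°) − (63.43°) = -63.43°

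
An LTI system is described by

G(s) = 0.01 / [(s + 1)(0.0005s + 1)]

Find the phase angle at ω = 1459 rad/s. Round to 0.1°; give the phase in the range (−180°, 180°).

-126.1°

At ω = 1459 rad/s:
pole (1 + j1459·1) = 1 + j1459 → |·| ≈ 1459, ∠ ≈ 89.96°
pole (1 + j1459·0.0005) = 1 + j0.7295 → |·| ≈ 1.2378, ∠ ≈ 36.11°
∠G = (0°) − (89.96° + 36.11°) = -126.07°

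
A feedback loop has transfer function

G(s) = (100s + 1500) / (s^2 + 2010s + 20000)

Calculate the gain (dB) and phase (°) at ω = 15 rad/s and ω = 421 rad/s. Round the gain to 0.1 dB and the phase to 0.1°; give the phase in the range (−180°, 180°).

ω = 15: -24.6 dB, -11.7°; ω = 421: -26.2 dB, -12.6°

Substitute s = j15:
Numerator: 100(j15) + 1500 = 1500 + j1500
Denominator: (j15)^2 + 2010(j15) + 20000 = 19775 + j30150
|N| = √(1500² + 1500²) ≈ 2121.3, ∠N ≈ 45.00°
|D| = √(19775² + 30150²) ≈ 36057, ∠D ≈ 56.74°
|G| = 2121.3 / 36057 ≈ 0.058832
Gain = 20 log₁₀(0.058832) ≈ -24.61 dB
∠G = 45.00° − 56.74° = -11.74°

Substitute s = j421:
Numerator: 100(j421) + 1500 = 1500 + j42100
Denominator: (j421)^2 + 2010(j421) + 20000 = -157241 + j846210
|N| = √(1500² + 42100²) ≈ 42127, ∠N ≈ 87.96°
|D| = √(157241² + 846210²) ≈ 8.607e+05, ∠D ≈ 100.53°
|G| = 42127 / 8.607e+05 ≈ 0.048945
Gain = 20 log₁₀(0.048945) ≈ -26.21 dB
∠G = 87.96° − 100.53° = -12.57°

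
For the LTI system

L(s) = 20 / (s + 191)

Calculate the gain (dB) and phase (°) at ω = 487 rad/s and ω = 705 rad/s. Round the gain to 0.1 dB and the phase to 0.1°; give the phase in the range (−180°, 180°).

Substitute s = j487:
Numerator: 20 = 20 + j0
Denominator: (j487) + 191 = 191 + j487
|N| = √(20² + 0²) ≈ 20, ∠N ≈ 0.00°
|D| = √(191² + 487²) ≈ 523.12, ∠D ≈ 68.59°
|L| = 20 / 523.12 ≈ 0.038232
Gain = 20 log₁₀(0.038232) ≈ -28.35 dB
∠L = 0.00° − 68.59° = -68.59°

Substitute s = j705:
Numerator: 20 = 20 + j0
Denominator: (j705) + 191 = 191 + j705
|N| = √(20² + 0²) ≈ 20, ∠N ≈ 0.00°
|D| = √(191² + 705²) ≈ 730.41, ∠D ≈ 74.84°
|L| = 20 / 730.41 ≈ 0.027382
Gain = 20 log₁₀(0.027382) ≈ -31.25 dB
∠L = 0.00° − 74.84° = -74.84°

ω = 487: -28.4 dB, -68.6°; ω = 705: -31.3 dB, -74.8°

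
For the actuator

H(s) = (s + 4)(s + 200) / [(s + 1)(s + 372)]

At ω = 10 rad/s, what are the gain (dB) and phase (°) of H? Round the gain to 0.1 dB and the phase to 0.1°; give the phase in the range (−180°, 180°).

-4.8 dB, -14.8°

At s = jω = j10:
zero (s+4): 4 + j10 → |·| = √(4²+10²) = √116 ≈ 10.77, ∠ = arctan(10/4) ≈ 68.20°
zero (s+200): 200 + j10 → |·| = √(200²+10²) = √40100 ≈ 200.25, ∠ = arctan(10/200) ≈ 2.86°
pole (s+1): 1 + j10 → |·| = √(1²+10²) = √101 ≈ 10.05, ∠ = arctan(10/1) ≈ 84.29°
pole (s+372): 372 + j10 → |·| = √(372²+10²) = √138484 ≈ 372.13, ∠ = arctan(10/372) ≈ 1.54°
|H| = 1 · 2156.7 / 3739.9 ≈ 0.57667
Gain = 20 log₁₀(0.57667) ≈ -4.78 dB
∠H = 71.06° − 85.83° = -14.77°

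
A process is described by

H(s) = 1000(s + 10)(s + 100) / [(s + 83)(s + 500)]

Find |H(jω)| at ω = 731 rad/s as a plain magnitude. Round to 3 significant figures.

At s = jω = j731:
zero (s+10): 10 + j731 → |·| = √(10²+731²) = √534461 ≈ 731.07, ∠ = arctan(731/10) ≈ 89.22°
zero (s+100): 100 + j731 → |·| = √(100²+731²) = √544361 ≈ 737.81, ∠ = arctan(731/100) ≈ 82.21°
pole (s+83): 83 + j731 → |·| = √(83²+731²) = √541250 ≈ 735.7, ∠ = arctan(731/83) ≈ 83.52°
pole (s+500): 500 + j731 → |·| = √(500²+731²) = √784361 ≈ 885.64, ∠ = arctan(731/500) ≈ 55.63°
|H| = 1000 · 5.3939e+05 / 6.5157e+05 ≈ 827.83

828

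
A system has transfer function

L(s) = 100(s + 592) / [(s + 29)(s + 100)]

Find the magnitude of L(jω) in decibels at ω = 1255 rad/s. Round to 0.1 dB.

-21.1 dB

At s = jω = j1255:
zero (s+592): 592 + j1255 → |·| = √(592²+1255²) = √1925489 ≈ 1387.6, ∠ = arctan(1255/592) ≈ 64.75°
pole (s+29): 29 + j1255 → |·| = √(29²+1255²) = √1575866 ≈ 1255.3, ∠ = arctan(1255/29) ≈ 88.68°
pole (s+100): 100 + j1255 → |·| = √(100²+1255²) = √1585025 ≈ 1259, ∠ = arctan(1255/100) ≈ 85.44°
|L| = 100 · 1387.6 / 1.5804e+06 ≈ 0.087801
Gain = 20 log₁₀(0.087801) ≈ -21.13 dB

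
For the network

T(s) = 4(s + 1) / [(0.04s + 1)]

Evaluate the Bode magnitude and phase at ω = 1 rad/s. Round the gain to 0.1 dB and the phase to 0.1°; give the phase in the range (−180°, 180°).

At ω = 1 rad/s:
zero (1 + j1·1) = 1 + j1 → |·| ≈ 1.4142, ∠ ≈ 45.00°
pole (1 + j1·0.04) = 1 + j0.04 → |·| ≈ 1.0008, ∠ ≈ 2.29°
|T| = 4 · 1.4142 / (1.0008) ≈ 5.6523
Gain = 20 log₁₀(5.6523) ≈ 15.04 dB
∠T = (45.00°) − (2.29°) = 42.71°

15.0 dB, 42.7°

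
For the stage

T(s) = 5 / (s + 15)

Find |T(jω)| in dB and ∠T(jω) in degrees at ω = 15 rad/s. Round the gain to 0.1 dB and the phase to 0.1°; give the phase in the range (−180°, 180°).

Substitute s = j15:
Numerator: 5 = 5 + j0
Denominator: (j15) + 15 = 15 + j15
|N| = √(5² + 0²) ≈ 5, ∠N ≈ 0.00°
|D| = √(15² + 15²) ≈ 21.213, ∠D ≈ 45.00°
|T| = 5 / 21.213 ≈ 0.2357
Gain = 20 log₁₀(0.2357) ≈ -12.55 dB
∠T = 0.00° − 45.00° = -45.00°

-12.6 dB, -45.0°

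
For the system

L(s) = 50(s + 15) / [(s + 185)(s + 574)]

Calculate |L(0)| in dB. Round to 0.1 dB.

L(0) = 50·15 / (185·574) ≈ 0.0070628
20 log₁₀(0.0070628) ≈ -43.02 dB

-43.0 dB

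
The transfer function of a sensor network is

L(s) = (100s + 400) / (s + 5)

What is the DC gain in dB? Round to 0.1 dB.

38.1 dB

L(0) = 400 / 5 = 80
20 log₁₀(80) ≈ 38.06 dB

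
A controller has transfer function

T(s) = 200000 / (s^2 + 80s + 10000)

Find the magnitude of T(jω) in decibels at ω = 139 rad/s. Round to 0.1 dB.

At s = jω = j139:
quadratic: (j139)² + 80·j139 + 10000 = -9321 + j11120 → |·| ≈ 14510, ∠ ≈ 129.97°
|T| = 200000 / 14510 ≈ 13.784
Gain = 20 log₁₀(13.784) ≈ 22.79 dB

22.8 dB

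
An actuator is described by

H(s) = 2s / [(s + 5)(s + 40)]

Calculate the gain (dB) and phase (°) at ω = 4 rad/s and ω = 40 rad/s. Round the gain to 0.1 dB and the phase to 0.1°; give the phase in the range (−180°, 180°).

At s = jω = j4:
zero at origin: s = j4 → |·| = 4, ∠ = 90.00°
pole (s+5): 5 + j4 → |·| = √(5²+4²) = √41 ≈ 6.4031, ∠ = arctan(4/5) ≈ 38.66°
pole (s+40): 40 + j4 → |·| = √(40²+4²) = √1616 ≈ 40.2, ∠ = arctan(4/40) ≈ 5.71°
|H| = 2 · 4 / 257.4 ≈ 0.03108
Gain = 20 log₁₀(0.03108) ≈ -30.15 dB
∠H = 90.00° − 44.37° = 45.63°

At s = jω = j40:
zero at origin: s = j40 → |·| = 40, ∠ = 90.00°
pole (s+5): 5 + j40 → |·| = √(5²+40²) = √1625 ≈ 40.311, ∠ = arctan(40/5) ≈ 82.87°
pole (s+40): 40 + j40 → |·| = √(40²+40²) = √3200 ≈ 56.569, ∠ = arctan(40/40) ≈ 45.00°
|H| = 2 · 40 / 2280.4 ≈ 0.035082
Gain = 20 log₁₀(0.035082) ≈ -29.10 dB
∠H = 90.00° − 127.87° = -37.87°

ω = 4: -30.2 dB, 45.6°; ω = 40: -29.1 dB, -37.9°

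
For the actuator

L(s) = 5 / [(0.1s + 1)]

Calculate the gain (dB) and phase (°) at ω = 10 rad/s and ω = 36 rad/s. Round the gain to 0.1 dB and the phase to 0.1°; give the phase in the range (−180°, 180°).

At ω = 10 rad/s:
pole (1 + j10·0.1) = 1 + j1 → |·| ≈ 1.4142, ∠ ≈ 45.00°
|L| = 5 · 1 / (1.4142) ≈ 3.5356
Gain = 20 log₁₀(3.5356) ≈ 10.97 dB
∠L = (0°) − (45.00°) = -45.00°

At ω = 36 rad/s:
pole (1 + j36·0.1) = 1 + j3.6 → |·| ≈ 3.7363, ∠ ≈ 74.48°
|L| = 5 · 1 / (3.7363) ≈ 1.3382
Gain = 20 log₁₀(1.3382) ≈ 2.53 dB
∠L = (0°) − (74.48°) = -74.48°

ω = 10: 11.0 dB, -45.0°; ω = 36: 2.5 dB, -74.5°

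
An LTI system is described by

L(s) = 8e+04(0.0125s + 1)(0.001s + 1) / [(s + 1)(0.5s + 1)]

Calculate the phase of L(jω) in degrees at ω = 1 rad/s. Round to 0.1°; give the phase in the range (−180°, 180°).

-70.8°

At ω = 1 rad/s:
zero (1 + j1·0.0125) = 1 + j0.0125 → |·| ≈ 1.0001, ∠ ≈ 0.72°
zero (1 + j1·0.001) = 1 + j0.001 → |·| ≈ 1, ∠ ≈ 0.06°
pole (1 + j1·1) = 1 + j1 → |·| ≈ 1.4142, ∠ ≈ 45.00°
pole (1 + j1·0.5) = 1 + j0.5 → |·| ≈ 1.118, ∠ ≈ 26.57°
∠L = (0.72° + 0.06°) − (45.00° + 26.57°) = -70.79°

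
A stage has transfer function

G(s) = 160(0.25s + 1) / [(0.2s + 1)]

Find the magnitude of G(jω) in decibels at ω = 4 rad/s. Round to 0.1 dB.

44.9 dB

At ω = 4 rad/s:
zero (1 + j4·0.25) = 1 + j1 → |·| ≈ 1.4142, ∠ ≈ 45.00°
pole (1 + j4·0.2) = 1 + j0.8 → |·| ≈ 1.2806, ∠ ≈ 38.66°
|G| = 160 · 1.4142 / (1.2806) ≈ 176.69
Gain = 20 log₁₀(176.69) ≈ 44.94 dB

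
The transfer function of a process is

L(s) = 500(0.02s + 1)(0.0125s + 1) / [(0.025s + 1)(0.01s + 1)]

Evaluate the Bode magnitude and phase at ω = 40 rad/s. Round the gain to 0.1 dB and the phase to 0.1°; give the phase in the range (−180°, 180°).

53.4 dB, -1.6°

At ω = 40 rad/s:
zero (1 + j40·0.02) = 1 + j0.8 → |·| ≈ 1.2806, ∠ ≈ 38.66°
zero (1 + j40·0.0125) = 1 + j0.5 → |·| ≈ 1.118, ∠ ≈ 26.57°
pole (1 + j40·0.025) = 1 + j1 → |·| ≈ 1.4142, ∠ ≈ 45.00°
pole (1 + j40·0.01) = 1 + j0.4 → |·| ≈ 1.077, ∠ ≈ 21.80°
|L| = 500 · 1.2806 · 1.118 / (1.4142 · 1.077) ≈ 470
Gain = 20 log₁₀(470) ≈ 53.44 dB
∠L = (38.66° + 26.57°) − (45.00° + 21.80°) = -1.57°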